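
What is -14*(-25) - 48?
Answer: 302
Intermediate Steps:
-14*(-25) - 48 = 350 - 48 = 302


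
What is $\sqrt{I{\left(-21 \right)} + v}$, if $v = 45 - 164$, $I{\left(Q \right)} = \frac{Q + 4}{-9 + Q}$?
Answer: $\frac{i \sqrt{106590}}{30} \approx 10.883 i$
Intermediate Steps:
$I{\left(Q \right)} = \frac{4 + Q}{-9 + Q}$
$v = -119$ ($v = 45 - 164 = -119$)
$\sqrt{I{\left(-21 \right)} + v} = \sqrt{\frac{4 - 21}{-9 - 21} - 119} = \sqrt{\frac{1}{-30} \left(-17\right) - 119} = \sqrt{\left(- \frac{1}{30}\right) \left(-17\right) - 119} = \sqrt{\frac{17}{30} - 119} = \sqrt{- \frac{3553}{30}} = \frac{i \sqrt{106590}}{30}$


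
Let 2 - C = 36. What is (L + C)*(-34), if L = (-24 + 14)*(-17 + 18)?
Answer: 1496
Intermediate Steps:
C = -34 (C = 2 - 1*36 = 2 - 36 = -34)
L = -10 (L = -10*1 = -10)
(L + C)*(-34) = (-10 - 34)*(-34) = -44*(-34) = 1496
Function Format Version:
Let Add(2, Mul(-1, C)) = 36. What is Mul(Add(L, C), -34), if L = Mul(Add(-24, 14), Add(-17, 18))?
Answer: 1496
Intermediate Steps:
C = -34 (C = Add(2, Mul(-1, 36)) = Add(2, -36) = -34)
L = -10 (L = Mul(-10, 1) = -10)
Mul(Add(L, C), -34) = Mul(Add(-10, -34), -34) = Mul(-44, -34) = 1496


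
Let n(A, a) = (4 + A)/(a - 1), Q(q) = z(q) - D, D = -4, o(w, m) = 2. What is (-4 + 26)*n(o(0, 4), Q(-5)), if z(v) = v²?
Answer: 33/7 ≈ 4.7143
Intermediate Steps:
Q(q) = 4 + q² (Q(q) = q² - 1*(-4) = q² + 4 = 4 + q²)
n(A, a) = (4 + A)/(-1 + a)
(-4 + 26)*n(o(0, 4), Q(-5)) = (-4 + 26)*((4 + 2)/(-1 + (4 + (-5)²))) = 22*(6/(-1 + (4 + 25))) = 22*(6/(-1 + 29)) = 22*(6/28) = 22*((1/28)*6) = 22*(3/14) = 33/7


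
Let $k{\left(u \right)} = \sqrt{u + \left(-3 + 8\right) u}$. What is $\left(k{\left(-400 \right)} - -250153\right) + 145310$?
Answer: $395463 + 20 i \sqrt{6} \approx 3.9546 \cdot 10^{5} + 48.99 i$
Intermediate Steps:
$k{\left(u \right)} = \sqrt{6} \sqrt{u}$ ($k{\left(u \right)} = \sqrt{u + 5 u} = \sqrt{6 u} = \sqrt{6} \sqrt{u}$)
$\left(k{\left(-400 \right)} - -250153\right) + 145310 = \left(\sqrt{6} \sqrt{-400} - -250153\right) + 145310 = \left(\sqrt{6} \cdot 20 i + 250153\right) + 145310 = \left(20 i \sqrt{6} + 250153\right) + 145310 = \left(250153 + 20 i \sqrt{6}\right) + 145310 = 395463 + 20 i \sqrt{6}$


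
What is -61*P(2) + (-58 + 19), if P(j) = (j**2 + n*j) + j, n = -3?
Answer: -39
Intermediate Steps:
P(j) = j**2 - 2*j (P(j) = (j**2 - 3*j) + j = j**2 - 2*j)
-61*P(2) + (-58 + 19) = -122*(-2 + 2) + (-58 + 19) = -122*0 - 39 = -61*0 - 39 = 0 - 39 = -39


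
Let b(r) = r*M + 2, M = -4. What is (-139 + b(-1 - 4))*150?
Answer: -17550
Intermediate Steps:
b(r) = 2 - 4*r (b(r) = r*(-4) + 2 = -4*r + 2 = 2 - 4*r)
(-139 + b(-1 - 4))*150 = (-139 + (2 - 4*(-1 - 4)))*150 = (-139 + (2 - 4*(-5)))*150 = (-139 + (2 + 20))*150 = (-139 + 22)*150 = -117*150 = -17550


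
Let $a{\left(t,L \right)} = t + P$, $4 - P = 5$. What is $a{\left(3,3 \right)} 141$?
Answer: $282$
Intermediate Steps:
$P = -1$ ($P = 4 - 5 = -1$)
$a{\left(t,L \right)} = -1 + t$ ($a{\left(t,L \right)} = t - 1 = -1 + t$)
$a{\left(3,3 \right)} 141 = \left(-1 + 3\right) 141 = 2 \cdot 141 = 282$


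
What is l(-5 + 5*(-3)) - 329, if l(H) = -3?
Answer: -332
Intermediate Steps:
l(-5 + 5*(-3)) - 329 = -3 - 329 = -332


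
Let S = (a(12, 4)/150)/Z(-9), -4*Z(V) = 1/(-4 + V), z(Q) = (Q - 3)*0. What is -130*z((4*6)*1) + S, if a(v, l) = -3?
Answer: -26/25 ≈ -1.0400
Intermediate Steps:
z(Q) = 0 (z(Q) = (-3 + Q)*0 = 0)
Z(V) = -1/(4*(-4 + V))
S = -26/25 (S = (-3/150)/((-1/(-16 + 4*(-9)))) = (-3*1/150)/((-1/(-16 - 36))) = -1/(50*((-1/(-52)))) = -1/(50*((-1*(-1/52)))) = -1/(50*1/52) = -1/50*52 = -26/25 ≈ -1.0400)
-130*z((4*6)*1) + S = -130*0 - 26/25 = 0 - 26/25 = -26/25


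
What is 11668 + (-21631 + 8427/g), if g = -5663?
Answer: -56428896/5663 ≈ -9964.5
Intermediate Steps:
11668 + (-21631 + 8427/g) = 11668 + (-21631 + 8427/(-5663)) = 11668 + (-21631 + 8427*(-1/5663)) = 11668 + (-21631 - 8427/5663) = 11668 - 122504780/5663 = -56428896/5663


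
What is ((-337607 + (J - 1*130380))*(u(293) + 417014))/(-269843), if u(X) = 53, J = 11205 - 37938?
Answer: 29475912320/38549 ≈ 7.6464e+5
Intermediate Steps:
J = -26733
((-337607 + (J - 1*130380))*(u(293) + 417014))/(-269843) = ((-337607 + (-26733 - 1*130380))*(53 + 417014))/(-269843) = ((-337607 + (-26733 - 130380))*417067)*(-1/269843) = ((-337607 - 157113)*417067)*(-1/269843) = -494720*417067*(-1/269843) = -206331386240*(-1/269843) = 29475912320/38549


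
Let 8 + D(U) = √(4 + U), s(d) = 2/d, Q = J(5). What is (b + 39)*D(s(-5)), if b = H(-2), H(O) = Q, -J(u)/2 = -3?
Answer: -360 + 27*√10 ≈ -274.62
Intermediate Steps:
J(u) = 6 (J(u) = -2*(-3) = 6)
Q = 6
H(O) = 6
b = 6
D(U) = -8 + √(4 + U)
(b + 39)*D(s(-5)) = (6 + 39)*(-8 + √(4 + 2/(-5))) = 45*(-8 + √(4 + 2*(-⅕))) = 45*(-8 + √(4 - ⅖)) = 45*(-8 + √(18/5)) = 45*(-8 + 3*√10/5) = -360 + 27*√10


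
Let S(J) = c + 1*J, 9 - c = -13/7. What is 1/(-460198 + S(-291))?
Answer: -7/3223347 ≈ -2.1717e-6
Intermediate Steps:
c = 76/7 (c = 9 - (-13)/7 = 9 - 1*(-13/7) = 9 + 13/7 = 76/7 ≈ 10.857)
S(J) = 76/7 + J (S(J) = 76/7 + 1*J = 76/7 + J)
1/(-460198 + S(-291)) = 1/(-460198 + (76/7 - 291)) = 1/(-460198 - 1961/7) = 1/(-3223347/7) = -7/3223347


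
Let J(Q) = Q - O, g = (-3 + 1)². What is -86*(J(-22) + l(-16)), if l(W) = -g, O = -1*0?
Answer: 2236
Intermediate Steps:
O = 0
g = 4 (g = (-2)² = 4)
l(W) = -4 (l(W) = -1*4 = -4)
J(Q) = Q (J(Q) = Q - 1*0 = Q + 0 = Q)
-86*(J(-22) + l(-16)) = -86*(-22 - 4) = -86*(-26) = 2236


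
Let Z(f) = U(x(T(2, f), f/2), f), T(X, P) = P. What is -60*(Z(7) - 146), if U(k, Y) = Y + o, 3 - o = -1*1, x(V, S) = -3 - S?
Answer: 8100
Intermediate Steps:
o = 4 (o = 3 - (-1) = 3 - 1*(-1) = 3 + 1 = 4)
U(k, Y) = 4 + Y (U(k, Y) = Y + 4 = 4 + Y)
Z(f) = 4 + f
-60*(Z(7) - 146) = -60*((4 + 7) - 146) = -60*(11 - 146) = -60*(-135) = 8100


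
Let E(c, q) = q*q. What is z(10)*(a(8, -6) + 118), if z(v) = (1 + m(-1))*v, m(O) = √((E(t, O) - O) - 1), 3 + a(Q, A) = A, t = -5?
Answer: 2180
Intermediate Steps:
E(c, q) = q²
a(Q, A) = -3 + A
m(O) = √(-1 + O² - O) (m(O) = √((O² - O) - 1) = √(-1 + O² - O))
z(v) = 2*v (z(v) = (1 + √(-1 + (-1)² - 1*(-1)))*v = (1 + √(-1 + 1 + 1))*v = (1 + √1)*v = (1 + 1)*v = 2*v)
z(10)*(a(8, -6) + 118) = (2*10)*((-3 - 6) + 118) = 20*(-9 + 118) = 20*109 = 2180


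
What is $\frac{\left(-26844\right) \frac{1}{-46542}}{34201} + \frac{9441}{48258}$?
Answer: $\frac{278320707281}{1422523355834} \approx 0.19565$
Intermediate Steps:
$\frac{\left(-26844\right) \frac{1}{-46542}}{34201} + \frac{9441}{48258} = \left(-26844\right) \left(- \frac{1}{46542}\right) \frac{1}{34201} + 9441 \cdot \frac{1}{48258} = \frac{4474}{7757} \cdot \frac{1}{34201} + \frac{1049}{5362} = \frac{4474}{265297157} + \frac{1049}{5362} = \frac{278320707281}{1422523355834}$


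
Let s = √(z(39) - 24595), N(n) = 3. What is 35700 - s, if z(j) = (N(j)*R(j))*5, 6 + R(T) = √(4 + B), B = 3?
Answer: 35700 - √(-24685 + 15*√7) ≈ 35700.0 - 156.99*I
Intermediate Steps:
R(T) = -6 + √7 (R(T) = -6 + √(4 + 3) = -6 + √7)
z(j) = -90 + 15*√7 (z(j) = (3*(-6 + √7))*5 = (-18 + 3*√7)*5 = -90 + 15*√7)
s = √(-24685 + 15*√7) (s = √((-90 + 15*√7) - 24595) = √(-24685 + 15*√7) ≈ 156.99*I)
35700 - s = 35700 - √(-24685 + 15*√7)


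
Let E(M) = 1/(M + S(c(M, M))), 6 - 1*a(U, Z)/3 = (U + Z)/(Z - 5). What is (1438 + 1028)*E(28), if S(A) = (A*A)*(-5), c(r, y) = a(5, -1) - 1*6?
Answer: -1233/476 ≈ -2.5903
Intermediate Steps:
a(U, Z) = 18 - 3*(U + Z)/(-5 + Z) (a(U, Z) = 18 - 3*(U + Z)/(Z - 5) = 18 - 3*(U + Z)/(-5 + Z))
c(r, y) = 14 (c(r, y) = 3*(-30 - 1*5 + 5*(-1))/(-5 - 1) - 1*6 = 3*(-30 - 5 - 5)/(-6) - 6 = 3*(-⅙)*(-40) - 6 = 20 - 6 = 14)
S(A) = -5*A² (S(A) = A²*(-5) = -5*A²)
E(M) = 1/(-980 + M) (E(M) = 1/(M - 5*14²) = 1/(M - 5*196) = 1/(M - 980) = 1/(-980 + M))
(1438 + 1028)*E(28) = (1438 + 1028)/(-980 + 28) = 2466/(-952) = 2466*(-1/952) = -1233/476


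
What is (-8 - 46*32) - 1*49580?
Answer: -51060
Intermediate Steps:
(-8 - 46*32) - 1*49580 = (-8 - 1472) - 49580 = -1480 - 49580 = -51060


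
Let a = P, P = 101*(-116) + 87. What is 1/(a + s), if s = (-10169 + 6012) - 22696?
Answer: -1/38482 ≈ -2.5986e-5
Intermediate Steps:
P = -11629 (P = -11716 + 87 = -11629)
a = -11629
s = -26853 (s = -4157 - 22696 = -26853)
1/(a + s) = 1/(-11629 - 26853) = 1/(-38482) = -1/38482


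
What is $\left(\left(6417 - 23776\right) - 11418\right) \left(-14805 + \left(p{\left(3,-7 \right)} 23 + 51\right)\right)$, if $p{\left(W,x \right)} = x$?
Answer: $429208955$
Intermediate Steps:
$\left(\left(6417 - 23776\right) - 11418\right) \left(-14805 + \left(p{\left(3,-7 \right)} 23 + 51\right)\right) = \left(\left(6417 - 23776\right) - 11418\right) \left(-14805 + \left(\left(-7\right) 23 + 51\right)\right) = \left(-17359 - 11418\right) \left(-14805 + \left(-161 + 51\right)\right) = - 28777 \left(-14805 - 110\right) = \left(-28777\right) \left(-14915\right) = 429208955$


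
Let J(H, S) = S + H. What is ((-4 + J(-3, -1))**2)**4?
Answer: 16777216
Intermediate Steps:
J(H, S) = H + S
((-4 + J(-3, -1))**2)**4 = ((-4 + (-3 - 1))**2)**4 = ((-4 - 4)**2)**4 = ((-8)**2)**4 = 64**4 = 16777216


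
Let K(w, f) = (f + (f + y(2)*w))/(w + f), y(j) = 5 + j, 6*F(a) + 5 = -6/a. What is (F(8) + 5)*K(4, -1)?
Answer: 1261/36 ≈ 35.028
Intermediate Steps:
F(a) = -5/6 - 1/a (F(a) = -5/6 + (-6/a)/6 = -5/6 - 1/a)
K(w, f) = (2*f + 7*w)/(f + w) (K(w, f) = (f + (f + (5 + 2)*w))/(w + f) = (f + (f + 7*w))/(f + w) = (2*f + 7*w)/(f + w))
(F(8) + 5)*K(4, -1) = ((-5/6 - 1/8) + 5)*((2*(-1) + 7*4)/(-1 + 4)) = ((-5/6 - 1*1/8) + 5)*((-2 + 28)/3) = ((-5/6 - 1/8) + 5)*((1/3)*26) = (-23/24 + 5)*(26/3) = (97/24)*(26/3) = 1261/36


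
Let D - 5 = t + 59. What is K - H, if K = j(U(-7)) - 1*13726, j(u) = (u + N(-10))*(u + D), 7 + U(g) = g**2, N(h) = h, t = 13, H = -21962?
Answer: 12044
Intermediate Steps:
D = 77 (D = 5 + (13 + 59) = 5 + 72 = 77)
U(g) = -7 + g**2
j(u) = (-10 + u)*(77 + u) (j(u) = (u - 10)*(u + 77) = (-10 + u)*(77 + u))
K = -9918 (K = (-770 + (-7 + (-7)**2)**2 + 67*(-7 + (-7)**2)) - 1*13726 = (-770 + (-7 + 49)**2 + 67*(-7 + 49)) - 13726 = (-770 + 42**2 + 67*42) - 13726 = (-770 + 1764 + 2814) - 13726 = 3808 - 13726 = -9918)
K - H = -9918 - 1*(-21962) = -9918 + 21962 = 12044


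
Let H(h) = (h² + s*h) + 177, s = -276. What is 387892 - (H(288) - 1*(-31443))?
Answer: 352816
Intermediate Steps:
H(h) = 177 + h² - 276*h (H(h) = (h² - 276*h) + 177 = 177 + h² - 276*h)
387892 - (H(288) - 1*(-31443)) = 387892 - ((177 + 288² - 276*288) - 1*(-31443)) = 387892 - ((177 + 82944 - 79488) + 31443) = 387892 - (3633 + 31443) = 387892 - 1*35076 = 387892 - 35076 = 352816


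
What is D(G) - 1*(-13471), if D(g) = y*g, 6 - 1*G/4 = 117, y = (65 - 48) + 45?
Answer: -14057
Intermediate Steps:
y = 62 (y = 17 + 45 = 62)
G = -444 (G = 24 - 4*117 = 24 - 468 = -444)
D(g) = 62*g
D(G) - 1*(-13471) = 62*(-444) - 1*(-13471) = -27528 + 13471 = -14057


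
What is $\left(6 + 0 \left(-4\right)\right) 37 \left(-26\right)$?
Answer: $-5772$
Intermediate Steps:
$\left(6 + 0 \left(-4\right)\right) 37 \left(-26\right) = \left(6 + 0\right) 37 \left(-26\right) = 6 \cdot 37 \left(-26\right) = 222 \left(-26\right) = -5772$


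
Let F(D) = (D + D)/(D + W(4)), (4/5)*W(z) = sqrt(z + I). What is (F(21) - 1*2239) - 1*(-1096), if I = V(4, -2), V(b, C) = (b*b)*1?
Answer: -1869849/1639 - 420*sqrt(5)/1639 ≈ -1141.4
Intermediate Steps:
V(b, C) = b**2 (V(b, C) = b**2*1 = b**2)
I = 16 (I = 4**2 = 16)
W(z) = 5*sqrt(16 + z)/4 (W(z) = 5*sqrt(z + 16)/4 = 5*sqrt(16 + z)/4)
F(D) = 2*D/(D + 5*sqrt(5)/2) (F(D) = (D + D)/(D + 5*sqrt(16 + 4)/4) = (2*D)/(D + 5*sqrt(20)/4) = (2*D)/(D + 5*(2*sqrt(5))/4) = (2*D)/(D + 5*sqrt(5)/2) = 2*D/(D + 5*sqrt(5)/2))
(F(21) - 1*2239) - 1*(-1096) = (4*21/(2*21 + 5*sqrt(5)) - 1*2239) - 1*(-1096) = (4*21/(42 + 5*sqrt(5)) - 2239) + 1096 = (84/(42 + 5*sqrt(5)) - 2239) + 1096 = (-2239 + 84/(42 + 5*sqrt(5))) + 1096 = -1143 + 84/(42 + 5*sqrt(5))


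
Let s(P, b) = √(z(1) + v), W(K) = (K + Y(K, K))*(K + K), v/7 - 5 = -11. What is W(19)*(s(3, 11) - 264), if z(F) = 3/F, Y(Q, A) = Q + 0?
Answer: -381216 + 1444*I*√39 ≈ -3.8122e+5 + 9017.8*I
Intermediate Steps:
Y(Q, A) = Q
v = -42 (v = 35 + 7*(-11) = 35 - 77 = -42)
W(K) = 4*K² (W(K) = (K + K)*(K + K) = (2*K)*(2*K) = 4*K²)
s(P, b) = I*√39 (s(P, b) = √(3/1 - 42) = √(3*1 - 42) = √(3 - 42) = √(-39) = I*√39)
W(19)*(s(3, 11) - 264) = (4*19²)*(I*√39 - 264) = (4*361)*(-264 + I*√39) = 1444*(-264 + I*√39) = -381216 + 1444*I*√39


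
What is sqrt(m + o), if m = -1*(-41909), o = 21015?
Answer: 2*sqrt(15731) ≈ 250.85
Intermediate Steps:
m = 41909
sqrt(m + o) = sqrt(41909 + 21015) = sqrt(62924) = 2*sqrt(15731)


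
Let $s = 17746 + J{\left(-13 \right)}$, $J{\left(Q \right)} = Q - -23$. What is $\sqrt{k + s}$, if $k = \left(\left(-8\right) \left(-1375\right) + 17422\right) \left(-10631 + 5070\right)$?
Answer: $i \sqrt{158036986} \approx 12571.0 i$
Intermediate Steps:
$J{\left(Q \right)} = 23 + Q$ ($J{\left(Q \right)} = Q + 23 = 23 + Q$)
$k = -158054742$ ($k = \left(11000 + 17422\right) \left(-5561\right) = 28422 \left(-5561\right) = -158054742$)
$s = 17756$ ($s = 17746 + \left(23 - 13\right) = 17746 + 10 = 17756$)
$\sqrt{k + s} = \sqrt{-158054742 + 17756} = \sqrt{-158036986} = i \sqrt{158036986}$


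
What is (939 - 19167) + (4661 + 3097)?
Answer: -10470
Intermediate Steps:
(939 - 19167) + (4661 + 3097) = -18228 + 7758 = -10470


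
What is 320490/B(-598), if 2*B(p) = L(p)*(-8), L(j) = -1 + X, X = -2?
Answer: 53415/2 ≈ 26708.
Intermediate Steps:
L(j) = -3 (L(j) = -1 - 2 = -3)
B(p) = 12 (B(p) = (-3*(-8))/2 = (½)*24 = 12)
320490/B(-598) = 320490/12 = 320490*(1/12) = 53415/2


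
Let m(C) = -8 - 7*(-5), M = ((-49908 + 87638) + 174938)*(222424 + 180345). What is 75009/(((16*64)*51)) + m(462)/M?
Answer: 535414727750773/372775250115584 ≈ 1.4363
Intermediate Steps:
M = 85656077692 (M = (37730 + 174938)*402769 = 212668*402769 = 85656077692)
m(C) = 27 (m(C) = -8 + 35 = 27)
75009/(((16*64)*51)) + m(462)/M = 75009/(((16*64)*51)) + 27/85656077692 = 75009/((1024*51)) + 27*(1/85656077692) = 75009/52224 + 27/85656077692 = 75009*(1/52224) + 27/85656077692 = 25003/17408 + 27/85656077692 = 535414727750773/372775250115584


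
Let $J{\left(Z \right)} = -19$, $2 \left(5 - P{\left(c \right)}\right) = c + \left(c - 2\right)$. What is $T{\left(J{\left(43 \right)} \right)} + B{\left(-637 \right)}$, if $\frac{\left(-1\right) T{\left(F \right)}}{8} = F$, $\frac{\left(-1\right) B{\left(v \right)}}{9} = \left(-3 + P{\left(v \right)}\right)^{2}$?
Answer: $-3686248$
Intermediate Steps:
$P{\left(c \right)} = 6 - c$ ($P{\left(c \right)} = 5 - \frac{c + \left(c - 2\right)}{2} = 5 - \frac{c + \left(-2 + c\right)}{2} = 5 - \frac{-2 + 2 c}{2} = 5 - \left(-1 + c\right) = 6 - c$)
$B{\left(v \right)} = - 9 \left(3 - v\right)^{2}$ ($B{\left(v \right)} = - 9 \left(-3 - \left(-6 + v\right)\right)^{2} = - 9 \left(3 - v\right)^{2}$)
$T{\left(F \right)} = - 8 F$
$T{\left(J{\left(43 \right)} \right)} + B{\left(-637 \right)} = \left(-8\right) \left(-19\right) - 9 \left(-3 - 637\right)^{2} = 152 - 9 \left(-640\right)^{2} = 152 - 3686400 = -3686248$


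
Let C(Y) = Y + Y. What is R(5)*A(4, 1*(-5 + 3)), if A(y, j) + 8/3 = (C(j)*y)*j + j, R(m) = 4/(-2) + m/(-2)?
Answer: -123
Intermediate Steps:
C(Y) = 2*Y
R(m) = -2 - m/2 (R(m) = 4*(-½) + m*(-½) = -2 - m/2)
A(y, j) = -8/3 + j + 2*y*j² (A(y, j) = -8/3 + (((2*j)*y)*j + j) = -8/3 + ((2*j*y)*j + j) = -8/3 + (2*y*j² + j) = -8/3 + (j + 2*y*j²) = -8/3 + j + 2*y*j²)
R(5)*A(4, 1*(-5 + 3)) = (-2 - ½*5)*(-8/3 + 1*(-5 + 3) + 2*4*(1*(-5 + 3))²) = (-2 - 5/2)*(-8/3 + 1*(-2) + 2*4*(1*(-2))²) = -9*(-8/3 - 2 + 2*4*(-2)²)/2 = -9*(-8/3 - 2 + 2*4*4)/2 = -9*(-8/3 - 2 + 32)/2 = -9/2*82/3 = -123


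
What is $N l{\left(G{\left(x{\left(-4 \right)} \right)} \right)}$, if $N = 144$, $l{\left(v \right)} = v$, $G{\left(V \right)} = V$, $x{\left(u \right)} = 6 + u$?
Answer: $288$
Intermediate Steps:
$N l{\left(G{\left(x{\left(-4 \right)} \right)} \right)} = 144 \left(6 - 4\right) = 144 \cdot 2 = 288$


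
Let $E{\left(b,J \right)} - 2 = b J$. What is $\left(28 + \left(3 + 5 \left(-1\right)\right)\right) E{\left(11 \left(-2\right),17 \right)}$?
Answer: $-9672$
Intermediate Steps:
$E{\left(b,J \right)} = 2 + J b$ ($E{\left(b,J \right)} = 2 + b J = 2 + J b$)
$\left(28 + \left(3 + 5 \left(-1\right)\right)\right) E{\left(11 \left(-2\right),17 \right)} = \left(28 + \left(3 + 5 \left(-1\right)\right)\right) \left(2 + 17 \cdot 11 \left(-2\right)\right) = \left(28 + \left(3 - 5\right)\right) \left(2 + 17 \left(-22\right)\right) = \left(28 - 2\right) \left(2 - 374\right) = 26 \left(-372\right) = -9672$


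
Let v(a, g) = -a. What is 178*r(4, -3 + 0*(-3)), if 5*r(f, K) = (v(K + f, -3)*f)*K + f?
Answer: 2848/5 ≈ 569.60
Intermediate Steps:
r(f, K) = f/5 + K*f*(-K - f)/5 (r(f, K) = (((-(K + f))*f)*K + f)/5 = (((-K - f)*f)*K + f)/5 = ((f*(-K - f))*K + f)/5 = (K*f*(-K - f) + f)/5 = (f + K*f*(-K - f))/5 = f/5 + K*f*(-K - f)/5)
178*r(4, -3 + 0*(-3)) = 178*(-⅕*4*(-1 + (-3 + 0*(-3))*((-3 + 0*(-3)) + 4))) = 178*(-⅕*4*(-1 + (-3 + 0)*((-3 + 0) + 4))) = 178*(-⅕*4*(-1 - 3*(-3 + 4))) = 178*(-⅕*4*(-1 - 3*1)) = 178*(-⅕*4*(-1 - 3)) = 178*(-⅕*4*(-4)) = 178*(16/5) = 2848/5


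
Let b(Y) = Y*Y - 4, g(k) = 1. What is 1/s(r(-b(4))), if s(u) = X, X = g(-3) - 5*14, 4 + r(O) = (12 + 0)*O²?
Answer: -1/69 ≈ -0.014493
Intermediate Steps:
b(Y) = -4 + Y² (b(Y) = Y² - 4 = -4 + Y²)
r(O) = -4 + 12*O² (r(O) = -4 + (12 + 0)*O² = -4 + 12*O²)
X = -69 (X = 1 - 5*14 = 1 - 70 = -69)
s(u) = -69
1/s(r(-b(4))) = 1/(-69) = -1/69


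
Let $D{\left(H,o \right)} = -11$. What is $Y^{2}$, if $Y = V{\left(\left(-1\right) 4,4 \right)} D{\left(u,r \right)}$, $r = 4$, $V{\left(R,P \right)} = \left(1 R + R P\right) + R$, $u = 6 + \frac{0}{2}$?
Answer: $69696$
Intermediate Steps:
$u = 6$ ($u = 6 + 0 \cdot \frac{1}{2} = 6 + 0 = 6$)
$V{\left(R,P \right)} = 2 R + P R$ ($V{\left(R,P \right)} = \left(R + P R\right) + R = 2 R + P R$)
$Y = 264$ ($Y = \left(-1\right) 4 \left(2 + 4\right) \left(-11\right) = \left(-4\right) 6 \left(-11\right) = \left(-24\right) \left(-11\right) = 264$)
$Y^{2} = 264^{2} = 69696$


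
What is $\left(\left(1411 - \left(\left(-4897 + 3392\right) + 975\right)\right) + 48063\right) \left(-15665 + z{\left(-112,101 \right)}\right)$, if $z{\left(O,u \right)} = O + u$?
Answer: $-783862704$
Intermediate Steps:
$\left(\left(1411 - \left(\left(-4897 + 3392\right) + 975\right)\right) + 48063\right) \left(-15665 + z{\left(-112,101 \right)}\right) = \left(\left(1411 - \left(\left(-4897 + 3392\right) + 975\right)\right) + 48063\right) \left(-15665 + \left(-112 + 101\right)\right) = \left(\left(1411 - \left(-1505 + 975\right)\right) + 48063\right) \left(-15665 - 11\right) = \left(\left(1411 - -530\right) + 48063\right) \left(-15676\right) = \left(\left(1411 + 530\right) + 48063\right) \left(-15676\right) = \left(1941 + 48063\right) \left(-15676\right) = 50004 \left(-15676\right) = -783862704$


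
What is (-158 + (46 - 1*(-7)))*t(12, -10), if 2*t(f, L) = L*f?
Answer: 6300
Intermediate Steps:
t(f, L) = L*f/2 (t(f, L) = (L*f)/2 = L*f/2)
(-158 + (46 - 1*(-7)))*t(12, -10) = (-158 + (46 - 1*(-7)))*((1/2)*(-10)*12) = (-158 + (46 + 7))*(-60) = (-158 + 53)*(-60) = -105*(-60) = 6300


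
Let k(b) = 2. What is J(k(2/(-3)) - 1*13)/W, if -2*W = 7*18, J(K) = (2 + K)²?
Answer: -9/7 ≈ -1.2857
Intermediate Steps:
W = -63 (W = -7*18/2 = -½*126 = -63)
J(k(2/(-3)) - 1*13)/W = (2 + (2 - 1*13))²/(-63) = (2 + (2 - 13))²*(-1/63) = (2 - 11)²*(-1/63) = (-9)²*(-1/63) = 81*(-1/63) = -9/7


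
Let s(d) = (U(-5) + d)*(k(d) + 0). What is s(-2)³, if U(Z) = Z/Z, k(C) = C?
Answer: 8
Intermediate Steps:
U(Z) = 1
s(d) = d*(1 + d) (s(d) = (1 + d)*(d + 0) = (1 + d)*d = d*(1 + d))
s(-2)³ = (-2*(1 - 2))³ = (-2*(-1))³ = 2³ = 8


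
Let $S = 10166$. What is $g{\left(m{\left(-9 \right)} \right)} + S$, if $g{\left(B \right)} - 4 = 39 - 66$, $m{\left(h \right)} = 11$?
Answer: $10143$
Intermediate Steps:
$g{\left(B \right)} = -23$ ($g{\left(B \right)} = 4 + \left(39 - 66\right) = 4 - 27 = -23$)
$g{\left(m{\left(-9 \right)} \right)} + S = -23 + 10166 = 10143$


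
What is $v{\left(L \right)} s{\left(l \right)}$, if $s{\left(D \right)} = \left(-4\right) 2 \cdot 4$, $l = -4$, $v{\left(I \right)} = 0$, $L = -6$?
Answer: $0$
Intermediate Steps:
$s{\left(D \right)} = -32$ ($s{\left(D \right)} = \left(-8\right) 4 = -32$)
$v{\left(L \right)} s{\left(l \right)} = 0 \left(-32\right) = 0$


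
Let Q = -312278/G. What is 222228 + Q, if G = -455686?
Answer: 50633250343/227843 ≈ 2.2223e+5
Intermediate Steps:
Q = 156139/227843 (Q = -312278/(-455686) = -312278*(-1/455686) = 156139/227843 ≈ 0.68529)
222228 + Q = 222228 + 156139/227843 = 50633250343/227843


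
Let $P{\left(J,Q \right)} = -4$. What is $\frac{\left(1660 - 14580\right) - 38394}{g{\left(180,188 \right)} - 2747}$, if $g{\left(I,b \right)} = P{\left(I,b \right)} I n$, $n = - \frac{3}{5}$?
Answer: $\frac{51314}{2315} \approx 22.166$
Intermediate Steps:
$n = - \frac{3}{5}$ ($n = \left(-3\right) \frac{1}{5} = - \frac{3}{5} \approx -0.6$)
$g{\left(I,b \right)} = \frac{12 I}{5}$ ($g{\left(I,b \right)} = - 4 I \left(- \frac{3}{5}\right) = \frac{12 I}{5}$)
$\frac{\left(1660 - 14580\right) - 38394}{g{\left(180,188 \right)} - 2747} = \frac{\left(1660 - 14580\right) - 38394}{\frac{12}{5} \cdot 180 - 2747} = \frac{\left(1660 - 14580\right) - 38394}{432 - 2747} = \frac{-12920 - 38394}{-2315} = \left(-51314\right) \left(- \frac{1}{2315}\right) = \frac{51314}{2315}$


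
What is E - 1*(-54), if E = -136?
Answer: -82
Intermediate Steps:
E - 1*(-54) = -136 - 1*(-54) = -136 + 54 = -82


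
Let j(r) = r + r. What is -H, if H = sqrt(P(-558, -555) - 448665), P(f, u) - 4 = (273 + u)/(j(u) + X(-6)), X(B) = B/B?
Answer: -7*I*sqrt(11261210747)/1109 ≈ -669.82*I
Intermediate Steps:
X(B) = 1
j(r) = 2*r
P(f, u) = 4 + (273 + u)/(1 + 2*u) (P(f, u) = 4 + (273 + u)/(2*u + 1) = 4 + (273 + u)/(1 + 2*u))
H = 7*I*sqrt(11261210747)/1109 (H = sqrt((277 + 9*(-555))/(1 + 2*(-555)) - 448665) = sqrt((277 - 4995)/(1 - 1110) - 448665) = sqrt(-4718/(-1109) - 448665) = sqrt(-1/1109*(-4718) - 448665) = sqrt(4718/1109 - 448665) = sqrt(-497564767/1109) = 7*I*sqrt(11261210747)/1109 ≈ 669.82*I)
-H = -7*I*sqrt(11261210747)/1109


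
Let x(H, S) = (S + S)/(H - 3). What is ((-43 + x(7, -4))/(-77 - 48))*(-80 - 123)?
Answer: -1827/25 ≈ -73.080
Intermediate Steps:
x(H, S) = 2*S/(-3 + H) (x(H, S) = (2*S)/(-3 + H) = 2*S/(-3 + H))
((-43 + x(7, -4))/(-77 - 48))*(-80 - 123) = ((-43 + 2*(-4)/(-3 + 7))/(-77 - 48))*(-80 - 123) = ((-43 + 2*(-4)/4)/(-125))*(-203) = ((-43 + 2*(-4)*(¼))*(-1/125))*(-203) = ((-43 - 2)*(-1/125))*(-203) = -45*(-1/125)*(-203) = (9/25)*(-203) = -1827/25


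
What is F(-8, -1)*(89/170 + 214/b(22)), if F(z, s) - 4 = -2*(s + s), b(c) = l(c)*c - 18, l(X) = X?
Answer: 155708/19805 ≈ 7.8621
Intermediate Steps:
b(c) = -18 + c**2 (b(c) = c*c - 18 = c**2 - 18 = -18 + c**2)
F(z, s) = 4 - 4*s (F(z, s) = 4 - 2*(s + s) = 4 - 4*s)
F(-8, -1)*(89/170 + 214/b(22)) = (4 - 4*(-1))*(89/170 + 214/(-18 + 22**2)) = (4 + 4)*(89*(1/170) + 214/(-18 + 484)) = 8*(89/170 + 214/466) = 8*(89/170 + 214*(1/466)) = 8*(89/170 + 107/233) = 8*(38927/39610) = 155708/19805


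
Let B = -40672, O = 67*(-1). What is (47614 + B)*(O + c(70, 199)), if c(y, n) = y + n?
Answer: 1402284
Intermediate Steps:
O = -67
c(y, n) = n + y
(47614 + B)*(O + c(70, 199)) = (47614 - 40672)*(-67 + (199 + 70)) = 6942*(-67 + 269) = 6942*202 = 1402284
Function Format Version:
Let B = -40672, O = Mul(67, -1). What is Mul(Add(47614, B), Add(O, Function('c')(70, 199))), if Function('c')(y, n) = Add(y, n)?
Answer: 1402284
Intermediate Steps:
O = -67
Function('c')(y, n) = Add(n, y)
Mul(Add(47614, B), Add(O, Function('c')(70, 199))) = Mul(Add(47614, -40672), Add(-67, Add(199, 70))) = Mul(6942, Add(-67, 269)) = Mul(6942, 202) = 1402284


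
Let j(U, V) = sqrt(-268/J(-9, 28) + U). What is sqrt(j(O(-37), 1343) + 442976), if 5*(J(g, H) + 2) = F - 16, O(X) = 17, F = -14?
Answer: sqrt(1771904 + 2*sqrt(202))/2 ≈ 665.57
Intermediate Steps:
J(g, H) = -8 (J(g, H) = -2 + (-14 - 16)/5 = -2 + (1/5)*(-30) = -2 - 6 = -8)
j(U, V) = sqrt(67/2 + U) (j(U, V) = sqrt(-268/(-8) + U) = sqrt(-268*(-1/8) + U) = sqrt(67/2 + U))
sqrt(j(O(-37), 1343) + 442976) = sqrt(sqrt(134 + 4*17)/2 + 442976) = sqrt(sqrt(134 + 68)/2 + 442976) = sqrt(sqrt(202)/2 + 442976) = sqrt(442976 + sqrt(202)/2)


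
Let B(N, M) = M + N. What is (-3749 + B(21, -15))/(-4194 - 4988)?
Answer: 3743/9182 ≈ 0.40765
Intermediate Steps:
(-3749 + B(21, -15))/(-4194 - 4988) = (-3749 + (-15 + 21))/(-4194 - 4988) = (-3749 + 6)/(-9182) = -3743*(-1/9182) = 3743/9182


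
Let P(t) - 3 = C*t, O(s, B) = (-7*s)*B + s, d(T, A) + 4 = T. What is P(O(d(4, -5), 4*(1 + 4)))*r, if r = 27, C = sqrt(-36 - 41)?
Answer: 81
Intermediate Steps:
d(T, A) = -4 + T
C = I*sqrt(77) (C = sqrt(-77) = I*sqrt(77) ≈ 8.775*I)
O(s, B) = s - 7*B*s (O(s, B) = -7*B*s + s = s - 7*B*s)
P(t) = 3 + I*t*sqrt(77) (P(t) = 3 + (I*sqrt(77))*t = 3 + I*t*sqrt(77))
P(O(d(4, -5), 4*(1 + 4)))*r = (3 + I*((-4 + 4)*(1 - 28*(1 + 4)))*sqrt(77))*27 = (3 + I*(0*(1 - 28*5))*sqrt(77))*27 = (3 + I*(0*(1 - 7*20))*sqrt(77))*27 = (3 + I*(0*(1 - 140))*sqrt(77))*27 = (3 + I*(0*(-139))*sqrt(77))*27 = (3 + I*0*sqrt(77))*27 = (3 + 0)*27 = 3*27 = 81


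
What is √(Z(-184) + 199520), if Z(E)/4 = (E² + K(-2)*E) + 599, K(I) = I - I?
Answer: 2*√84335 ≈ 580.81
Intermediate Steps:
K(I) = 0
Z(E) = 2396 + 4*E² (Z(E) = 4*((E² + 0*E) + 599) = 4*((E² + 0) + 599) = 4*(E² + 599) = 4*(599 + E²) = 2396 + 4*E²)
√(Z(-184) + 199520) = √((2396 + 4*(-184)²) + 199520) = √((2396 + 4*33856) + 199520) = √((2396 + 135424) + 199520) = √(137820 + 199520) = √337340 = 2*√84335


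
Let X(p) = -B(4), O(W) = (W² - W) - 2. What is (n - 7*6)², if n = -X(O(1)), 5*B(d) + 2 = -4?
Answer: 46656/25 ≈ 1866.2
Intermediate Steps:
B(d) = -6/5 (B(d) = -⅖ + (⅕)*(-4) = -⅖ - ⅘ = -6/5)
O(W) = -2 + W² - W
X(p) = 6/5 (X(p) = -1*(-6/5) = 6/5)
n = -6/5 (n = -1*6/5 = -6/5 ≈ -1.2000)
(n - 7*6)² = (-6/5 - 7*6)² = (-6/5 - 42)² = (-216/5)² = 46656/25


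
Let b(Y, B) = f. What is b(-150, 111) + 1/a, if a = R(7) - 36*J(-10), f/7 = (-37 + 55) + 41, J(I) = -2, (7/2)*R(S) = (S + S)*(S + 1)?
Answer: 42953/104 ≈ 413.01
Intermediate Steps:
R(S) = 4*S*(1 + S)/7 (R(S) = 2*((S + S)*(S + 1))/7 = 2*((2*S)*(1 + S))/7 = 2*(2*S*(1 + S))/7 = 4*S*(1 + S)/7)
f = 413 (f = 7*((-37 + 55) + 41) = 7*(18 + 41) = 7*59 = 413)
a = 104 (a = (4/7)*7*(1 + 7) - 36*(-2) = (4/7)*7*8 + 72 = 32 + 72 = 104)
b(Y, B) = 413
b(-150, 111) + 1/a = 413 + 1/104 = 42953/104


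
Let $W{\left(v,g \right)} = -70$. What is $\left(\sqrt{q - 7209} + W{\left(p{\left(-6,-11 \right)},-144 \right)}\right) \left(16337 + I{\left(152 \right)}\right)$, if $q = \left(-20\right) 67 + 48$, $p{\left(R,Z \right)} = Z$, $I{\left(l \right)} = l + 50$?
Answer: $-1157730 + 16539 i \sqrt{8501} \approx -1.1577 \cdot 10^{6} + 1.5249 \cdot 10^{6} i$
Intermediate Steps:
$I{\left(l \right)} = 50 + l$
$q = -1292$ ($q = -1340 + 48 = -1292$)
$\left(\sqrt{q - 7209} + W{\left(p{\left(-6,-11 \right)},-144 \right)}\right) \left(16337 + I{\left(152 \right)}\right) = \left(\sqrt{-1292 - 7209} - 70\right) \left(16337 + \left(50 + 152\right)\right) = \left(\sqrt{-8501} - 70\right) \left(16337 + 202\right) = \left(i \sqrt{8501} - 70\right) 16539 = \left(-70 + i \sqrt{8501}\right) 16539 = -1157730 + 16539 i \sqrt{8501}$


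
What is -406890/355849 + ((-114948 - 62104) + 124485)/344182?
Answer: -158750128363/122476820518 ≈ -1.2962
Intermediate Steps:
-406890/355849 + ((-114948 - 62104) + 124485)/344182 = -406890*1/355849 + (-177052 + 124485)*(1/344182) = -406890/355849 - 52567*1/344182 = -406890/355849 - 52567/344182 = -158750128363/122476820518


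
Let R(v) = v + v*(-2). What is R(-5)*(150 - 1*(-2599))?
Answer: 13745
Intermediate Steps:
R(v) = -v (R(v) = v - 2*v = -v)
R(-5)*(150 - 1*(-2599)) = (-1*(-5))*(150 - 1*(-2599)) = 5*(150 + 2599) = 5*2749 = 13745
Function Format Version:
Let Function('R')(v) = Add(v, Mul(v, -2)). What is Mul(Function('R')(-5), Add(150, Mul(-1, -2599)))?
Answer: 13745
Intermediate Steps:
Function('R')(v) = Mul(-1, v) (Function('R')(v) = Add(v, Mul(-2, v)) = Mul(-1, v))
Mul(Function('R')(-5), Add(150, Mul(-1, -2599))) = Mul(Mul(-1, -5), Add(150, Mul(-1, -2599))) = Mul(5, Add(150, 2599)) = Mul(5, 2749) = 13745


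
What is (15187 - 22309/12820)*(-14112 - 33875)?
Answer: -9341870712597/12820 ≈ -7.2869e+8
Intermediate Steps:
(15187 - 22309/12820)*(-14112 - 33875) = (15187 - 22309*1/12820)*(-47987) = (15187 - 22309/12820)*(-47987) = (194675031/12820)*(-47987) = -9341870712597/12820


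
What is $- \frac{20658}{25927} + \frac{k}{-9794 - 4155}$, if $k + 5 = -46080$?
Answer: $\frac{6340471}{2529061} \approx 2.507$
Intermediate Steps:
$k = -46085$ ($k = -5 - 46080 = -46085$)
$- \frac{20658}{25927} + \frac{k}{-9794 - 4155} = - \frac{20658}{25927} - \frac{46085}{-9794 - 4155} = \left(-20658\right) \frac{1}{25927} - \frac{46085}{-13949} = - \frac{1878}{2357} - - \frac{3545}{1073} = - \frac{1878}{2357} + \frac{3545}{1073} = \frac{6340471}{2529061}$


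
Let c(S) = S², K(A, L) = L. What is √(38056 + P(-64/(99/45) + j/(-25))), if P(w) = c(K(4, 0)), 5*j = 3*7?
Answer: 2*√9514 ≈ 195.08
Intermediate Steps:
j = 21/5 (j = (3*7)/5 = (⅕)*21 = 21/5 ≈ 4.2000)
P(w) = 0 (P(w) = 0² = 0)
√(38056 + P(-64/(99/45) + j/(-25))) = √(38056 + 0) = √38056 = 2*√9514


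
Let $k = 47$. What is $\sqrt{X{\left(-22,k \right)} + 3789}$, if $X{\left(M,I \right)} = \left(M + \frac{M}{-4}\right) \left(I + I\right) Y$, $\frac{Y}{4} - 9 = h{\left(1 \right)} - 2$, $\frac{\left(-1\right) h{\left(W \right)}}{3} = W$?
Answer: $i \sqrt{21027} \approx 145.01 i$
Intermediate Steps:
$h{\left(W \right)} = - 3 W$
$Y = 16$ ($Y = 36 + 4 \left(\left(-3\right) 1 - 2\right) = 36 + 4 \left(-3 - 2\right) = 36 + 4 \left(-5\right) = 36 - 20 = 16$)
$X{\left(M,I \right)} = 24 I M$ ($X{\left(M,I \right)} = \left(M + \frac{M}{-4}\right) \left(I + I\right) 16 = \left(M + M \left(- \frac{1}{4}\right)\right) 2 I 16 = \left(M - \frac{M}{4}\right) 2 I 16 = \frac{3 M}{4} \cdot 2 I 16 = \frac{3 I M}{2} \cdot 16 = 24 I M$)
$\sqrt{X{\left(-22,k \right)} + 3789} = \sqrt{24 \cdot 47 \left(-22\right) + 3789} = \sqrt{-24816 + 3789} = \sqrt{-21027} = i \sqrt{21027}$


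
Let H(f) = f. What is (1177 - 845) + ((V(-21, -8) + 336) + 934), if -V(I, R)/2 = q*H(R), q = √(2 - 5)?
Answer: 1602 + 16*I*√3 ≈ 1602.0 + 27.713*I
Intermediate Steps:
q = I*√3 (q = √(-3) = I*√3 ≈ 1.732*I)
V(I, R) = -2*I*R*√3 (V(I, R) = -2*I*√3*R = -2*I*R*√3)
(1177 - 845) + ((V(-21, -8) + 336) + 934) = (1177 - 845) + ((-2*I*(-8)*√3 + 336) + 934) = 332 + ((16*I*√3 + 336) + 934) = 332 + ((336 + 16*I*√3) + 934) = 332 + (1270 + 16*I*√3) = 1602 + 16*I*√3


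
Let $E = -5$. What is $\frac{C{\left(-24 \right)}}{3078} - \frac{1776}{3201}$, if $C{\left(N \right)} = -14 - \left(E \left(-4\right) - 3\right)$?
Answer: $- \frac{1855253}{3284226} \approx -0.5649$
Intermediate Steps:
$C{\left(N \right)} = -31$ ($C{\left(N \right)} = -14 - \left(\left(-5\right) \left(-4\right) - 3\right) = -14 - \left(20 - 3\right) = -14 - 17 = -31$)
$\frac{C{\left(-24 \right)}}{3078} - \frac{1776}{3201} = - \frac{31}{3078} - \frac{1776}{3201} = \left(-31\right) \frac{1}{3078} - \frac{592}{1067} = - \frac{31}{3078} - \frac{592}{1067} = - \frac{1855253}{3284226}$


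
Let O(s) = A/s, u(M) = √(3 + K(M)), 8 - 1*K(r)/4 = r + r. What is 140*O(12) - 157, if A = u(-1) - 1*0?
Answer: -157 + 35*√43/3 ≈ -80.497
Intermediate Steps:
K(r) = 32 - 8*r (K(r) = 32 - 4*(r + r) = 32 - 8*r)
u(M) = √(35 - 8*M) (u(M) = √(3 + (32 - 8*M)) = √(35 - 8*M))
A = √43 (A = √(35 - 8*(-1)) - 1*0 = √(35 + 8) + 0 = √43 + 0 = √43 ≈ 6.5574)
O(s) = √43/s
140*O(12) - 157 = 140*(√43/12) - 157 = 35*√43/3 - 157 = -157 + 35*√43/3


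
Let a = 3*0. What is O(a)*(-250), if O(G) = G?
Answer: 0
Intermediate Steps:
a = 0
O(a)*(-250) = 0*(-250) = 0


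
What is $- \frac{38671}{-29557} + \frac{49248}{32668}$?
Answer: $\frac{679731841}{241392019} \approx 2.8159$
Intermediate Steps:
$- \frac{38671}{-29557} + \frac{49248}{32668} = \left(-38671\right) \left(- \frac{1}{29557}\right) + 49248 \cdot \frac{1}{32668} = \frac{38671}{29557} + \frac{12312}{8167} = \frac{679731841}{241392019}$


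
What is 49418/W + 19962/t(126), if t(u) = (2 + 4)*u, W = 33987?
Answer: 4418571/158606 ≈ 27.859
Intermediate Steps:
t(u) = 6*u
49418/W + 19962/t(126) = 49418/33987 + 19962/((6*126)) = 49418*(1/33987) + 19962/756 = 49418/33987 + 19962*(1/756) = 49418/33987 + 1109/42 = 4418571/158606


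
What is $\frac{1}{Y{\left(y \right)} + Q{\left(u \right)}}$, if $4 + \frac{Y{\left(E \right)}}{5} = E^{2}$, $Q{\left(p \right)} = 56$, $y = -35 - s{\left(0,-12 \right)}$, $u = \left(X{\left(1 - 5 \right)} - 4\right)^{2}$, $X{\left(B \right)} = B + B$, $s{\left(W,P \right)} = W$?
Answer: $\frac{1}{6161} \approx 0.00016231$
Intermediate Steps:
$X{\left(B \right)} = 2 B$
$u = 144$ ($u = \left(2 \left(1 - 5\right) - 4\right)^{2} = \left(2 \left(-4\right) - 4\right)^{2} = \left(-8 - 4\right)^{2} = \left(-12\right)^{2} = 144$)
$y = -35$ ($y = -35 - 0 = -35 + 0 = -35$)
$Y{\left(E \right)} = -20 + 5 E^{2}$
$\frac{1}{Y{\left(y \right)} + Q{\left(u \right)}} = \frac{1}{\left(-20 + 5 \left(-35\right)^{2}\right) + 56} = \frac{1}{\left(-20 + 5 \cdot 1225\right) + 56} = \frac{1}{\left(-20 + 6125\right) + 56} = \frac{1}{6105 + 56} = \frac{1}{6161}$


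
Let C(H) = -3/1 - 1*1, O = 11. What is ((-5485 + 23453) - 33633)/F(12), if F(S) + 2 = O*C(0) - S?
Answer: 15665/58 ≈ 270.09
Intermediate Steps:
C(H) = -4 (C(H) = -3*1 - 1 = -3 - 1 = -4)
F(S) = -46 - S (F(S) = -2 + (11*(-4) - S) = -2 + (-44 - S) = -46 - S)
((-5485 + 23453) - 33633)/F(12) = ((-5485 + 23453) - 33633)/(-46 - 1*12) = (17968 - 33633)/(-46 - 12) = -15665/(-58) = -15665*(-1/58) = 15665/58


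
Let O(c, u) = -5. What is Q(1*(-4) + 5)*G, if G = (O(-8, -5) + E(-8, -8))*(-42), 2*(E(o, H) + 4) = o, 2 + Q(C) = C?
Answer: -546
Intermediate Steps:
Q(C) = -2 + C
E(o, H) = -4 + o/2
G = 546 (G = (-5 + (-4 + (½)*(-8)))*(-42) = (-5 + (-4 - 4))*(-42) = (-5 - 8)*(-42) = -13*(-42) = 546)
Q(1*(-4) + 5)*G = (-2 + (1*(-4) + 5))*546 = (-2 + (-4 + 5))*546 = (-2 + 1)*546 = -1*546 = -546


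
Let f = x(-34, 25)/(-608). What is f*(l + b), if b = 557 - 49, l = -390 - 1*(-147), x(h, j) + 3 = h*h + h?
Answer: -296535/608 ≈ -487.72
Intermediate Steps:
x(h, j) = -3 + h + h**2 (x(h, j) = -3 + (h*h + h) = -3 + (h**2 + h) = -3 + (h + h**2) = -3 + h + h**2)
l = -243 (l = -390 + 147 = -243)
b = 508
f = -1119/608 (f = (-3 - 34 + (-34)**2)/(-608) = (-3 - 34 + 1156)*(-1/608) = 1119*(-1/608) = -1119/608 ≈ -1.8405)
f*(l + b) = -1119*(-243 + 508)/608 = -1119/608*265 = -296535/608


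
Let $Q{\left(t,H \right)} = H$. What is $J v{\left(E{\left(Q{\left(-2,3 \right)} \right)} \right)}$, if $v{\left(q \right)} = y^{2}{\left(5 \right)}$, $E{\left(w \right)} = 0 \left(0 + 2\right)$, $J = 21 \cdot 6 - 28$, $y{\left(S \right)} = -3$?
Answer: $882$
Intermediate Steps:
$J = 98$ ($J = 126 - 28 = 98$)
$E{\left(w \right)} = 0$ ($E{\left(w \right)} = 0 \cdot 2 = 0$)
$v{\left(q \right)} = 9$ ($v{\left(q \right)} = \left(-3\right)^{2} = 9$)
$J v{\left(E{\left(Q{\left(-2,3 \right)} \right)} \right)} = 98 \cdot 9 = 882$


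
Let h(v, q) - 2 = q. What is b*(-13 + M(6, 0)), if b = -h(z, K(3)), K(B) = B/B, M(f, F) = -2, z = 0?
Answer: 45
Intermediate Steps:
K(B) = 1
h(v, q) = 2 + q
b = -3 (b = -(2 + 1) = -1*3 = -3)
b*(-13 + M(6, 0)) = -3*(-13 - 2) = -3*(-15) = 45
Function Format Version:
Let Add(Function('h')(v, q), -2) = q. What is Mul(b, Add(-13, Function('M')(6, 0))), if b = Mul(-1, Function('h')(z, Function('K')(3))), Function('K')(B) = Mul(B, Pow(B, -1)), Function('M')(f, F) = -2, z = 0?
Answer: 45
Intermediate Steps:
Function('K')(B) = 1
Function('h')(v, q) = Add(2, q)
b = -3 (b = Mul(-1, Add(2, 1)) = Mul(-1, 3) = -3)
Mul(b, Add(-13, Function('M')(6, 0))) = Mul(-3, Add(-13, -2)) = Mul(-3, -15) = 45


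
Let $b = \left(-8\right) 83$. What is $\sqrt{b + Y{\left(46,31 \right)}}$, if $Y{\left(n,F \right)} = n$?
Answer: $i \sqrt{618} \approx 24.86 i$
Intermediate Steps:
$b = -664$
$\sqrt{b + Y{\left(46,31 \right)}} = \sqrt{-664 + 46} = \sqrt{-618} = i \sqrt{618}$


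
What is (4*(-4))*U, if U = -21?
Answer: 336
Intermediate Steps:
(4*(-4))*U = (4*(-4))*(-21) = -16*(-21) = 336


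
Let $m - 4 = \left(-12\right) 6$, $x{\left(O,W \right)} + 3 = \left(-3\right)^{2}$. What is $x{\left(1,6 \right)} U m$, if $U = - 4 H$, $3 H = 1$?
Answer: $544$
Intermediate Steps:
$H = \frac{1}{3}$ ($H = \frac{1}{3} \cdot 1 = \frac{1}{3} \approx 0.33333$)
$x{\left(O,W \right)} = 6$ ($x{\left(O,W \right)} = -3 + \left(-3\right)^{2} = -3 + 9 = 6$)
$U = - \frac{4}{3}$ ($U = \left(-4\right) \frac{1}{3} = - \frac{4}{3} \approx -1.3333$)
$m = -68$ ($m = 4 - 72 = -68$)
$x{\left(1,6 \right)} U m = 6 \left(- \frac{4}{3}\right) \left(-68\right) = \left(-8\right) \left(-68\right) = 544$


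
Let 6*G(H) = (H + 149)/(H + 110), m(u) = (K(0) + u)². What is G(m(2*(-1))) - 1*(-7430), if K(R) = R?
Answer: 564697/76 ≈ 7430.2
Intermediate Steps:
m(u) = u² (m(u) = (0 + u)² = u²)
G(H) = (149 + H)/(6*(110 + H)) (G(H) = ((H + 149)/(H + 110))/6 = ((149 + H)/(110 + H))/6 = (149 + H)/(6*(110 + H)))
G(m(2*(-1))) - 1*(-7430) = (149 + (2*(-1))²)/(6*(110 + (2*(-1))²)) - 1*(-7430) = (149 + (-2)²)/(6*(110 + (-2)²)) + 7430 = (149 + 4)/(6*(110 + 4)) + 7430 = (⅙)*153/114 + 7430 = (⅙)*(1/114)*153 + 7430 = 17/76 + 7430 = 564697/76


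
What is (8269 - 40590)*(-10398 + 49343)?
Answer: -1258741345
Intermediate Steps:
(8269 - 40590)*(-10398 + 49343) = -32321*38945 = -1258741345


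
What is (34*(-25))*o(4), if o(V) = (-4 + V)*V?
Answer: 0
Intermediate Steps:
o(V) = V*(-4 + V)
(34*(-25))*o(4) = (34*(-25))*(4*(-4 + 4)) = -3400*0 = -850*0 = 0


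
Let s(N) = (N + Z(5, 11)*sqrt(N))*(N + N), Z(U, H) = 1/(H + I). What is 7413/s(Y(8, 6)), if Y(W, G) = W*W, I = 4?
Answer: 111195/123904 ≈ 0.89743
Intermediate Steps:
Y(W, G) = W**2
Z(U, H) = 1/(4 + H) (Z(U, H) = 1/(H + 4) = 1/(4 + H))
s(N) = 2*N*(N + sqrt(N)/15) (s(N) = (N + sqrt(N)/(4 + 11))*(N + N) = (N + sqrt(N)/15)*(2*N) = 2*N*(N + sqrt(N)/15))
7413/s(Y(8, 6)) = 7413/(2*(8**2)**2 + 2*(8**2)**(3/2)/15) = 7413/(2*64**2 + 2*64**(3/2)/15) = 7413/(2*4096 + (2/15)*512) = 7413/(8192 + 1024/15) = 7413/(123904/15) = 7413*(15/123904) = 111195/123904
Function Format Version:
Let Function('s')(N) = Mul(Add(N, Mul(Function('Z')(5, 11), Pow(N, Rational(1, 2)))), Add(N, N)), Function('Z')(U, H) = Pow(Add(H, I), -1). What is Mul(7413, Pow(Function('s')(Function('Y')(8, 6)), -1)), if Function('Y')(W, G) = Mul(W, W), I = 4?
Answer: Rational(111195, 123904) ≈ 0.89743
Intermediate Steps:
Function('Y')(W, G) = Pow(W, 2)
Function('Z')(U, H) = Pow(Add(4, H), -1) (Function('Z')(U, H) = Pow(Add(H, 4), -1) = Pow(Add(4, H), -1))
Function('s')(N) = Mul(2, N, Add(N, Mul(Rational(1, 15), Pow(N, Rational(1, 2))))) (Function('s')(N) = Mul(Add(N, Mul(Pow(Add(4, 11), -1), Pow(N, Rational(1, 2)))), Add(N, N)) = Mul(Add(N, Mul(Pow(15, -1), Pow(N, Rational(1, 2)))), Mul(2, N)) = Mul(Add(N, Mul(Rational(1, 15), Pow(N, Rational(1, 2)))), Mul(2, N)) = Mul(2, N, Add(N, Mul(Rational(1, 15), Pow(N, Rational(1, 2))))))
Mul(7413, Pow(Function('s')(Function('Y')(8, 6)), -1)) = Mul(7413, Pow(Add(Mul(2, Pow(Pow(8, 2), 2)), Mul(Rational(2, 15), Pow(Pow(8, 2), Rational(3, 2)))), -1)) = Mul(7413, Pow(Add(Mul(2, Pow(64, 2)), Mul(Rational(2, 15), Pow(64, Rational(3, 2)))), -1)) = Mul(7413, Pow(Add(Mul(2, 4096), Mul(Rational(2, 15), 512)), -1)) = Mul(7413, Pow(Add(8192, Rational(1024, 15)), -1)) = Mul(7413, Pow(Rational(123904, 15), -1)) = Mul(7413, Rational(15, 123904)) = Rational(111195, 123904)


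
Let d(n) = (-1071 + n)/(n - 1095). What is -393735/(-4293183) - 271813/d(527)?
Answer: -1624567112379/5724244 ≈ -2.8380e+5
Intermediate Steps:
d(n) = (-1071 + n)/(-1095 + n)
-393735/(-4293183) - 271813/d(527) = -393735/(-4293183) - 271813*(-1095 + 527)/(-1071 + 527) = -393735*(-1/4293183) - 271813/(-544/(-568)) = 131245/1431061 - 271813/((-1/568*(-544))) = 131245/1431061 - 271813/68/71 = 131245/1431061 - 271813*71/68 = 131245/1431061 - 1135219/4 = -1624567112379/5724244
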